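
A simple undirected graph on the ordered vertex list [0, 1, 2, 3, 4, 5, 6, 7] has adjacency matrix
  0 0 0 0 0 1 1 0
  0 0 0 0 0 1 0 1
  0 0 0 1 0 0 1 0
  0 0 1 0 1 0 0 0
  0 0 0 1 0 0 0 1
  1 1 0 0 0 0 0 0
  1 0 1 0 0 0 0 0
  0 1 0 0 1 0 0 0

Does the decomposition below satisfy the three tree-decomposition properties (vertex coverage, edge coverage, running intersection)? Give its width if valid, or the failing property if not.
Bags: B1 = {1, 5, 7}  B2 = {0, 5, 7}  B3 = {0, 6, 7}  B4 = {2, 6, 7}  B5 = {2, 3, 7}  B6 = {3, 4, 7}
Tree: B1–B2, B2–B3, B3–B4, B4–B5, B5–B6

Every vertex of G appears in some bag (union = {0, 1, 2, 3, 4, 5, 6, 7}); every edge is covered by a bag; and for each vertex v the set of bags containing v is connected in the bag tree. The decomposition is therefore valid. The largest bag has 3 vertices, so the width is 2.

Yes; width 2.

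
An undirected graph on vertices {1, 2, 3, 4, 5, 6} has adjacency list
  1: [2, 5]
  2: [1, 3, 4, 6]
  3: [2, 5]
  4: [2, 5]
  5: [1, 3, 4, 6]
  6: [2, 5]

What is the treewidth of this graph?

2

A width-2 tree decomposition is:
Bags: B1 = {2, 5, 6}  B2 = {2, 4, 5}  B3 = {2, 3, 5}  B4 = {1, 2, 5}
Tree: B1–B2, B2–B3, B3–B4
The largest bag has 3 vertices, giving width 2; this decomposition certifies tw(G) ≤ 2. Since 6–5–4–2–6 is a cycle in G, G is not acyclic. Forests are exactly the graphs of treewidth ≤ 1, so tw(G) ≥ 2. Hence tw(G) = 2 exactly.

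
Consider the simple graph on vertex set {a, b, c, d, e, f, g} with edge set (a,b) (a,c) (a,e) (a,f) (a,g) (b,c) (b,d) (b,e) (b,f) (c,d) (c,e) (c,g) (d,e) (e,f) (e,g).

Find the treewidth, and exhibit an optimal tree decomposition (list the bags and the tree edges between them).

Treewidth 3.
Bags: B1 = {a, c, e, g}  B2 = {a, b, c, e}  B3 = {a, b, e, f}  B4 = {b, c, d, e}
Tree: B1–B2, B2–B3, B2–B4

Each bag holds 4 vertices, so the decomposition has width 3, which upper-bounds the treewidth. For the lower bound, the 4 vertices {a, c, e, g} are pairwise adjacent, and any tree decomposition puts a clique entirely inside one bag — forcing width ≥ 3. Hence tw(G) = 3 exactly.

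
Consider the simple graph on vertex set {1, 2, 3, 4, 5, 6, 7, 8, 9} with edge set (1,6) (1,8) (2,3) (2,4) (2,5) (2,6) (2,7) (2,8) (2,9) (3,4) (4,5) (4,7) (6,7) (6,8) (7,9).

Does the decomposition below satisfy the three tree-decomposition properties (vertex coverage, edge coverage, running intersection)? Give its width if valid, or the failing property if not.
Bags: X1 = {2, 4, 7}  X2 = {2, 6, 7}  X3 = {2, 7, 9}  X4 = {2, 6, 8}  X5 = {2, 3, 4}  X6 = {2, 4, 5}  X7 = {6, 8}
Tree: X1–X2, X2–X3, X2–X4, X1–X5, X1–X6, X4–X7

No — vertex 1 appears in no bag.

A tree decomposition must satisfy three properties: every vertex lies in some bag; for every edge, both endpoints lie together in some bag; and for every vertex, the bags containing it form a connected subtree. Here vertex 1 appears in no bag, so the decomposition is invalid.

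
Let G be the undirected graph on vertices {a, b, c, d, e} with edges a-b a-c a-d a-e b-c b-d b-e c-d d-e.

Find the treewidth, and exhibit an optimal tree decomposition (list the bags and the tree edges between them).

Treewidth 3.
One optimal decomposition is:
Bags: B1 = {a, b, d, e}  B2 = {a, b, c, d}
Tree: B1–B2

Each bag holds 4 vertices, so the decomposition has width 3, which upper-bounds the treewidth. On the other hand G contains the 4-clique {a, b, d, e}. A clique must lie in a single bag of any decomposition, so no decomposition can have width below 3. Therefore the treewidth is 3.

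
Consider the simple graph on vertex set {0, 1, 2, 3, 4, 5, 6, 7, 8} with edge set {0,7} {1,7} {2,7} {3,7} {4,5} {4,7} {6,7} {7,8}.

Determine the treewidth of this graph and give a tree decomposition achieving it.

Treewidth 1.
One such decomposition:
Bags: B1 = {4, 7}  B2 = {2, 7}  B3 = {0, 7}  B4 = {6, 7}  B5 = {3, 7}  B6 = {1, 7}  B7 = {7, 8}  B8 = {4, 5}
Tree: B1–B2, B2–B3, B3–B4, B3–B5, B4–B6, B5–B7, B1–B8

Every bag has size at most 2, so the width is 2 − 1 = 1 and tw(G) ≤ 1. Since G has at least one edge (e.g. 4–7), it is not an edgeless graph, so tw(G) ≥ 1. The upper and lower bounds meet at 1, so that is the treewidth.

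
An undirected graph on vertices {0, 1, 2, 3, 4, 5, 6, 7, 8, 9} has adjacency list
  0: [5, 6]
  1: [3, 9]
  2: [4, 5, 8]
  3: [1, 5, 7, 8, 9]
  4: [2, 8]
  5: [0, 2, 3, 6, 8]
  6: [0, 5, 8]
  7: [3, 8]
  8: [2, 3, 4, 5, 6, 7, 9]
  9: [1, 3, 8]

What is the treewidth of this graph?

A width-2 tree decomposition is:
Bags: B1 = {3, 8, 9}  B2 = {3, 7, 8}  B3 = {3, 5, 8}  B4 = {2, 5, 8}  B5 = {5, 6, 8}  B6 = {0, 5, 6}  B7 = {2, 4, 8}  B8 = {1, 3, 9}
Tree: B1–B2, B1–B3, B3–B4, B4–B5, B5–B6, B4–B7, B1–B8
Each bag holds 3 vertices, so the decomposition has width 2, which upper-bounds the treewidth. For the lower bound, the 3 vertices {0, 5, 6} are pairwise adjacent, and any tree decomposition puts a clique entirely inside one bag — forcing width ≥ 2. Combining the bounds, tw(G) = 2.

2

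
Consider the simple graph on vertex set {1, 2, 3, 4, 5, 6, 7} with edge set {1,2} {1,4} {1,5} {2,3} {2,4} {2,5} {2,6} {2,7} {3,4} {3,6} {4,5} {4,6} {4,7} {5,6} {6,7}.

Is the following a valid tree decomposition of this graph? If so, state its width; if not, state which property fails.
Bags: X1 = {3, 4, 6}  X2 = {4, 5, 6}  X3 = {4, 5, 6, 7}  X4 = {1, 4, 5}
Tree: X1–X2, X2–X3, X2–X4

A tree decomposition must satisfy three properties: every vertex lies in some bag; for every edge, both endpoints lie together in some bag; and for every vertex, the bags containing it form a connected subtree. Here vertex 2 appears in no bag, so the decomposition is invalid.

No — vertex 2 appears in no bag.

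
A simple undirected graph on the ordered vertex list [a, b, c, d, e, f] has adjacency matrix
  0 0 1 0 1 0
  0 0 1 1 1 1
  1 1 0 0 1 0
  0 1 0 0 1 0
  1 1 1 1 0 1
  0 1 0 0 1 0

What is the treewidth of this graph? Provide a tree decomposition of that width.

Treewidth 2.
One such decomposition:
Bags: B1 = {b, c, e}  B2 = {b, e, f}  B3 = {a, c, e}  B4 = {b, d, e}
Tree: B1–B2, B1–B3, B1–B4

Every bag has size at most 3, so the width is 3 − 1 = 2 and tw(G) ≤ 2. On the other hand G contains the 3-clique {a, c, e}. A clique must lie in a single bag of any decomposition, so no decomposition can have width below 2. The upper and lower bounds meet at 2, so that is the treewidth.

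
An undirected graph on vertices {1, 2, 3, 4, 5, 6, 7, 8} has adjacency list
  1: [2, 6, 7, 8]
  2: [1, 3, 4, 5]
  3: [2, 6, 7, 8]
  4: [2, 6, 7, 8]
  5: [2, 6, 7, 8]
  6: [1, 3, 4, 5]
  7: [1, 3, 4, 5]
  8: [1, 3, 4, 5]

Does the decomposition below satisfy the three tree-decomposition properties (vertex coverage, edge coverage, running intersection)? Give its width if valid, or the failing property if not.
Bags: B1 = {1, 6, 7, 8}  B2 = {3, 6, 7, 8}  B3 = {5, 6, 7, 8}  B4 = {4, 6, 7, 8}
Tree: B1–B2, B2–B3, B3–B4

No — vertex 2 appears in no bag.

A tree decomposition must satisfy three properties: every vertex lies in some bag; for every edge, both endpoints lie together in some bag; and for every vertex, the bags containing it form a connected subtree. Here vertex 2 appears in no bag, so the decomposition is invalid.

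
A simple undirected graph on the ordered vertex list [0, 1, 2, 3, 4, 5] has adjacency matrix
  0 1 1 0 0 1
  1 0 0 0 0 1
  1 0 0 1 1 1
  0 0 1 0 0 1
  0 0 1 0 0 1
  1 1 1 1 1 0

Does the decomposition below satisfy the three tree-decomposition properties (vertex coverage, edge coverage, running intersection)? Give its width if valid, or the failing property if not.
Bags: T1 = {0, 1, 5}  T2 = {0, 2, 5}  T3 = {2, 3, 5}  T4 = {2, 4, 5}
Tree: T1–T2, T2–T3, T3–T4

Yes; width 2.

Checking the three conditions: (i) the bags cover all of {0, 1, 2, 3, 4, 5}; (ii) for each edge, some bag contains both endpoints; (iii) the bags containing any fixed vertex form a subtree. All hold, so the decomposition is valid with width 3 − 1 = 2.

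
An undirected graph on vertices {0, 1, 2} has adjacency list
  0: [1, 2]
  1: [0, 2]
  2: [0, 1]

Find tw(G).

2

A width-2 tree decomposition is:
Bags: B1 = {0, 1, 2}
Tree: (single bag)
A single bag containing all 3 vertices is trivially a valid decomposition of width 2. On the other hand G contains the 3-clique {0, 1, 2}. A clique must lie in a single bag of any decomposition, so no decomposition can have width below 2. Hence tw(G) = 2 exactly.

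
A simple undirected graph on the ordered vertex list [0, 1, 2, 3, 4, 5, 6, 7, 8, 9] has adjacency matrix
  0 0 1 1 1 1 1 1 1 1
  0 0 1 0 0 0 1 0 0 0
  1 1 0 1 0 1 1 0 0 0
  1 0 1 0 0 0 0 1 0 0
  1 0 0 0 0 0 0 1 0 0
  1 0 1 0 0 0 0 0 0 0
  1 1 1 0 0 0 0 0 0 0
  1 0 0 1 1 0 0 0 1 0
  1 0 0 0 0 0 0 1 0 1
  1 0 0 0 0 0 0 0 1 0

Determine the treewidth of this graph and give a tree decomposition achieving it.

Every bag has size at most 3, so the width is 3 − 1 = 2 and tw(G) ≤ 2. Conversely, {0, 2, 3} is a clique of size 3, and the vertices of any clique must share a bag in every tree decomposition; so some bag has ≥ 3 vertices and tw(G) ≥ 2. The upper and lower bounds meet at 2, so that is the treewidth.

Treewidth 2.
One optimal decomposition is:
Bags: B1 = {0, 2, 3}  B2 = {0, 3, 7}  B3 = {0, 2, 5}  B4 = {0, 2, 6}  B5 = {0, 4, 7}  B6 = {0, 7, 8}  B7 = {1, 2, 6}  B8 = {0, 8, 9}
Tree: B1–B2, B1–B3, B3–B4, B2–B5, B5–B6, B4–B7, B6–B8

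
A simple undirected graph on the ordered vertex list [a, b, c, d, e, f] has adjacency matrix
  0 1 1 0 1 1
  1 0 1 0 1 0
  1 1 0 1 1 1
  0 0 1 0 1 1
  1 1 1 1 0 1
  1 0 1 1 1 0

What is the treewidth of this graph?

3

A width-3 tree decomposition is:
Bags: B1 = {a, b, c, e}  B2 = {a, c, e, f}  B3 = {c, d, e, f}
Tree: B1–B2, B2–B3
The largest bag has 4 vertices, giving width 3; this decomposition certifies tw(G) ≤ 3. On the other hand G contains the 4-clique {c, d, e, f}. A clique must lie in a single bag of any decomposition, so no decomposition can have width below 3. Combining the bounds, tw(G) = 3.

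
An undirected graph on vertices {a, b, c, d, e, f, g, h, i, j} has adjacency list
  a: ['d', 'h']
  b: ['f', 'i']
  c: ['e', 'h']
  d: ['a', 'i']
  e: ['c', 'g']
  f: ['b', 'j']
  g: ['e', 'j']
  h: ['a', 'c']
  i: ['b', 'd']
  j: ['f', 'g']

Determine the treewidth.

A width-2 tree decomposition is:
Bags: B1 = {b, f, j}  B2 = {b, i, j}  B3 = {d, i, j}  B4 = {a, d, j}  B5 = {a, h, j}  B6 = {c, h, j}  B7 = {c, e, j}  B8 = {e, g, j}
Tree: B1–B2, B2–B3, B3–B4, B4–B5, B5–B6, B6–B7, B7–B8
Each bag holds 3 vertices, so the decomposition has width 2, which upper-bounds the treewidth. The edges j–f–b–i–d–a–h–c–e–g–j form a cycle, so G is not a tree and its treewidth is at least 2. Hence tw(G) = 2 exactly.

2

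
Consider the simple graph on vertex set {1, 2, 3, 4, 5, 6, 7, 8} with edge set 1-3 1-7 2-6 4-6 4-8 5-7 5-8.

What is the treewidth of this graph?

1

A width-1 tree decomposition is:
Bags: B1 = {1, 3}  B2 = {1, 7}  B3 = {5, 7}  B4 = {5, 8}  B5 = {4, 8}  B6 = {4, 6}  B7 = {2, 6}
Tree: B1–B2, B2–B3, B3–B4, B4–B5, B5–B6, B6–B7
The largest bag has 2 vertices, giving width 1; this decomposition certifies tw(G) ≤ 1. Since G has at least one edge (e.g. 3–1), it is not an edgeless graph, so tw(G) ≥ 1. Hence tw(G) = 1 exactly.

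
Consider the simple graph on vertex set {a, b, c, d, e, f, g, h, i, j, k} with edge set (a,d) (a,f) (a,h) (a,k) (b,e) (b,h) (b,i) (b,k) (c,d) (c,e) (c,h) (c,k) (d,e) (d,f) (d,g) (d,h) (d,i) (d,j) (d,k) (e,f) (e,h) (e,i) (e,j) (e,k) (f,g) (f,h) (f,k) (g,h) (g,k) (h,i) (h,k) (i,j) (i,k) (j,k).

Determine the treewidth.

A width-4 tree decomposition is:
Bags: B1 = {d, f, g, h, k}  B2 = {d, e, f, h, k}  B3 = {d, e, h, i, k}  B4 = {c, d, e, h, k}  B5 = {d, e, i, j, k}  B6 = {a, d, f, h, k}  B7 = {b, e, h, i, k}
Tree: B1–B2, B2–B3, B3–B4, B3–B5, B2–B6, B3–B7
Every bag has size at most 5, so the width is 5 − 1 = 4 and tw(G) ≤ 4. For the lower bound, the 5 vertices {d, e, i, j, k} are pairwise adjacent, and any tree decomposition puts a clique entirely inside one bag — forcing width ≥ 4. Combining the bounds, tw(G) = 4.

4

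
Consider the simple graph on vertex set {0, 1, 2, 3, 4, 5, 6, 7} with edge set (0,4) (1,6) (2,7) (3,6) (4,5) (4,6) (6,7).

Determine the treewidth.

A width-1 tree decomposition is:
Bags: B1 = {4, 6}  B2 = {4, 5}  B3 = {0, 4}  B4 = {1, 6}  B5 = {6, 7}  B6 = {2, 7}  B7 = {3, 6}
Tree: B1–B2, B2–B3, B1–B4, B4–B5, B5–B6, B4–B7
Each bag holds 2 vertices, so the decomposition has width 1, which upper-bounds the treewidth. Since G has at least one edge (e.g. 4–6), it is not an edgeless graph, so tw(G) ≥ 1. The upper and lower bounds meet at 1, so that is the treewidth.

1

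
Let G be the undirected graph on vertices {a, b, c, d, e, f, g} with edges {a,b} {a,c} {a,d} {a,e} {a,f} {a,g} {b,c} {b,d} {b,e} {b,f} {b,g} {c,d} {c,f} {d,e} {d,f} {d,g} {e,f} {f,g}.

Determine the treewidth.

4

A width-4 tree decomposition is:
Bags: B1 = {a, b, d, e, f}  B2 = {a, b, d, f, g}  B3 = {a, b, c, d, f}
Tree: B1–B2, B2–B3
Each bag holds 5 vertices, so the decomposition has width 4, which upper-bounds the treewidth. Conversely, {a, b, d, f, g} is a clique of size 5, and the vertices of any clique must share a bag in every tree decomposition; so some bag has ≥ 5 vertices and tw(G) ≥ 4. The upper and lower bounds meet at 4, so that is the treewidth.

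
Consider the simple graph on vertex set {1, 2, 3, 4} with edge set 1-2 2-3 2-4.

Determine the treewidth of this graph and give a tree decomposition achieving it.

Treewidth 1.
One optimal decomposition is:
Bags: B1 = {2, 4}  B2 = {2, 3}  B3 = {1, 2}
Tree: B1–B2, B2–B3

Each bag holds 2 vertices, so the decomposition has width 1, which upper-bounds the treewidth. Any graph with an edge has treewidth ≥ 1, and G has the edge 2–4. Combining the bounds, tw(G) = 1.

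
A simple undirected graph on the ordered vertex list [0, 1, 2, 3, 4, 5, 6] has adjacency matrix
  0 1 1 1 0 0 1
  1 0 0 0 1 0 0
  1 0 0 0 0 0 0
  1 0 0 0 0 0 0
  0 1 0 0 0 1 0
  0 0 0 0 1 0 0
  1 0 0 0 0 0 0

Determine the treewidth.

1

A width-1 tree decomposition is:
Bags: B1 = {0, 2}  B2 = {0, 3}  B3 = {0, 1}  B4 = {1, 4}  B5 = {0, 6}  B6 = {4, 5}
Tree: B1–B2, B1–B3, B3–B4, B2–B5, B4–B6
Every bag has size at most 2, so the width is 2 − 1 = 1 and tw(G) ≤ 1. Any graph with an edge has treewidth ≥ 1, and G has the edge 0–2. Hence tw(G) = 1 exactly.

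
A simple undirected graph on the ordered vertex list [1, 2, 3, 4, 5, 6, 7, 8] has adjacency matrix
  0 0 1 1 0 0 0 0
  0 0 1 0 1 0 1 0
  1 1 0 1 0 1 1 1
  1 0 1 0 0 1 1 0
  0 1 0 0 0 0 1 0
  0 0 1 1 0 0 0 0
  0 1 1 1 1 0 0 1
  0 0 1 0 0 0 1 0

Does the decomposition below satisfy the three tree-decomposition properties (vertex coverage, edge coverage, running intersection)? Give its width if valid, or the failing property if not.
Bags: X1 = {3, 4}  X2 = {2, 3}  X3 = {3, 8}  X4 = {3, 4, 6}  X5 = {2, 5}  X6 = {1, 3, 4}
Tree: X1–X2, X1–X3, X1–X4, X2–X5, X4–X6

No — vertex 7 appears in no bag.

A tree decomposition must satisfy three properties: every vertex lies in some bag; for every edge, both endpoints lie together in some bag; and for every vertex, the bags containing it form a connected subtree. Here vertex 7 appears in no bag, so the decomposition is invalid.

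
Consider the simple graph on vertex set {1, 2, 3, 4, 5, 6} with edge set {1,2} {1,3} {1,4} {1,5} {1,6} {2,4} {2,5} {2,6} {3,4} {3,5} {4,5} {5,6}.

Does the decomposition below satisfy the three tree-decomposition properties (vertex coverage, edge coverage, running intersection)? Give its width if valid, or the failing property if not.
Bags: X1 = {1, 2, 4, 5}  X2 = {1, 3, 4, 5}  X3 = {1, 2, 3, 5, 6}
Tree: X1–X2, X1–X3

No — bags containing vertex 3 are not connected in the tree.

A tree decomposition must satisfy three properties: every vertex lies in some bag; for every edge, both endpoints lie together in some bag; and for every vertex, the bags containing it form a connected subtree. Here bags containing vertex 3 are not connected in the tree, so the decomposition is invalid.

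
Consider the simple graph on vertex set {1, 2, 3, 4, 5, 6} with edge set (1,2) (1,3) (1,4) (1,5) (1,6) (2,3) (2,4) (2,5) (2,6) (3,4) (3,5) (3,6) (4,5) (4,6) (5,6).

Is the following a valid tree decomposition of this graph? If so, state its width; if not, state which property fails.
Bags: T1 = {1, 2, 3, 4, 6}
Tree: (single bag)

No — vertex 5 appears in no bag.

A tree decomposition must satisfy three properties: every vertex lies in some bag; for every edge, both endpoints lie together in some bag; and for every vertex, the bags containing it form a connected subtree. Here vertex 5 appears in no bag, so the decomposition is invalid.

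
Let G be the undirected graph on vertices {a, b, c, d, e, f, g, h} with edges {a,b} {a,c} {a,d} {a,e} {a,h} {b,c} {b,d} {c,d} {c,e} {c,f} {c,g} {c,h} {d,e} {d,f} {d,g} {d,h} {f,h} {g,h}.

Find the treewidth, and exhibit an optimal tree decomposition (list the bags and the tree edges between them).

Each bag holds 4 vertices, so the decomposition has width 3, which upper-bounds the treewidth. Conversely, {a, c, d, e} is a clique of size 4, and the vertices of any clique must share a bag in every tree decomposition; so some bag has ≥ 4 vertices and tw(G) ≥ 3. Therefore the treewidth is 3.

Treewidth 3.
Bags: B1 = {a, c, d, h}  B2 = {a, b, c, d}  B3 = {a, c, d, e}  B4 = {c, d, f, h}  B5 = {c, d, g, h}
Tree: B1–B2, B2–B3, B1–B4, B4–B5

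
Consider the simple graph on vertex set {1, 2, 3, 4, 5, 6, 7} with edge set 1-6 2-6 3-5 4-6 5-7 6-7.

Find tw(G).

1

A width-1 tree decomposition is:
Bags: B1 = {1, 6}  B2 = {6, 7}  B3 = {4, 6}  B4 = {5, 7}  B5 = {3, 5}  B6 = {2, 6}
Tree: B1–B2, B1–B3, B2–B4, B4–B5, B3–B6
Every bag has size at most 2, so the width is 2 − 1 = 1 and tw(G) ≤ 1. Any graph with an edge has treewidth ≥ 1, and G has the edge 1–6. Hence tw(G) = 1 exactly.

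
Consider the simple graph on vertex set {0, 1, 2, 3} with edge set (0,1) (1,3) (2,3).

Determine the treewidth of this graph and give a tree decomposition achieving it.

Treewidth 1.
One optimal decomposition is:
Bags: B1 = {1, 3}  B2 = {0, 1}  B3 = {2, 3}
Tree: B1–B2, B1–B3

Every bag has size at most 2, so the width is 2 − 1 = 1 and tw(G) ≤ 1. G has an edge, so its treewidth is at least 1. Therefore the treewidth is 1.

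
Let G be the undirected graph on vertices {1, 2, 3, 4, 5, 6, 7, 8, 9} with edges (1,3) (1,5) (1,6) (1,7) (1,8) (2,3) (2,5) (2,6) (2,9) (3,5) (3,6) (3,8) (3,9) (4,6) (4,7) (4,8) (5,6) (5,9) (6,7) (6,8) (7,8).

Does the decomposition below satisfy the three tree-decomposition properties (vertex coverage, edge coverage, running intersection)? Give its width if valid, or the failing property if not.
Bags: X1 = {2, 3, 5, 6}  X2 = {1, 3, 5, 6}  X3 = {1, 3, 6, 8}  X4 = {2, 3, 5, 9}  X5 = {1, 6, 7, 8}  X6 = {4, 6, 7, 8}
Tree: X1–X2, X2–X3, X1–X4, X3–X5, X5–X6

Yes; width 3.

Vertex coverage: the bags together contain {1, 2, 3, 4, 5, 6, 7, 8, 9}, the full vertex set. Edge coverage: each edge of G has both endpoints in at least one bag. Running intersection: for every vertex, the bags containing it form a connected subtree. All three properties hold, so this is a valid tree decomposition of width max|bag| − 1 = 3, and hence tw(G) ≤ 3.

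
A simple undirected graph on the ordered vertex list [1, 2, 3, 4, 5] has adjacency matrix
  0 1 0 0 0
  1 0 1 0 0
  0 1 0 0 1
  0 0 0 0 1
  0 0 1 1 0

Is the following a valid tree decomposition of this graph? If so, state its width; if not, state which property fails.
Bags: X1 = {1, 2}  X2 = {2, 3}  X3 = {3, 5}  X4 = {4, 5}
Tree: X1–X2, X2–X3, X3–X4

Every vertex of G appears in some bag (union = {1, 2, 3, 4, 5}); every edge is covered by a bag; and for each vertex v the set of bags containing v is connected in the bag tree. The decomposition is therefore valid. The largest bag has 2 vertices, so the width is 1.

Yes; width 1.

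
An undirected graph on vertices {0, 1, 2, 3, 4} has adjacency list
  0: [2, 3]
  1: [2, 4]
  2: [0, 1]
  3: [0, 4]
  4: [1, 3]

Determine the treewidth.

A width-2 tree decomposition is:
Bags: B1 = {0, 3, 4}  B2 = {0, 2, 4}  B3 = {1, 2, 4}
Tree: B1–B2, B2–B3
The largest bag has 3 vertices, giving width 2; this decomposition certifies tw(G) ≤ 2. Since 4–3–0–2–1–4 is a cycle in G, G is not acyclic. Forests are exactly the graphs of treewidth ≤ 1, so tw(G) ≥ 2. Combining the bounds, tw(G) = 2.

2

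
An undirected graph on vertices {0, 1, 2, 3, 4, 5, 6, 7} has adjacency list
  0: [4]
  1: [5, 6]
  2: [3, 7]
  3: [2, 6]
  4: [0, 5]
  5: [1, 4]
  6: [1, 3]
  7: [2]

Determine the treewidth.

A width-1 tree decomposition is:
Bags: B1 = {2, 7}  B2 = {2, 3}  B3 = {3, 6}  B4 = {1, 6}  B5 = {1, 5}  B6 = {4, 5}  B7 = {0, 4}
Tree: B1–B2, B2–B3, B3–B4, B4–B5, B5–B6, B6–B7
Every bag has size at most 2, so the width is 2 − 1 = 1 and tw(G) ≤ 1. Since G has at least one edge (e.g. 7–2), it is not an edgeless graph, so tw(G) ≥ 1. The upper and lower bounds meet at 1, so that is the treewidth.

1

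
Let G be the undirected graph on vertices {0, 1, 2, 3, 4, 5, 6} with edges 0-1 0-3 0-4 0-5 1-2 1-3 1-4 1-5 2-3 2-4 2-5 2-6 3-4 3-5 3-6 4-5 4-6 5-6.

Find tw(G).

4

A width-4 tree decomposition is:
Bags: B1 = {1, 2, 3, 4, 5}  B2 = {2, 3, 4, 5, 6}  B3 = {0, 1, 3, 4, 5}
Tree: B1–B2, B1–B3
The largest bag has 5 vertices, giving width 4; this decomposition certifies tw(G) ≤ 4. Conversely, {0, 1, 3, 4, 5} is a clique of size 5, and the vertices of any clique must share a bag in every tree decomposition; so some bag has ≥ 5 vertices and tw(G) ≥ 4. Therefore the treewidth is 4.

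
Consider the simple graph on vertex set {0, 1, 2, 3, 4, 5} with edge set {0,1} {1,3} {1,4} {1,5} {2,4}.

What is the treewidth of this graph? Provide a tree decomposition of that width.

Each bag holds 2 vertices, so the decomposition has width 1, which upper-bounds the treewidth. Any graph with an edge has treewidth ≥ 1, and G has the edge 1–0. The upper and lower bounds meet at 1, so that is the treewidth.

Treewidth 1.
Bags: B1 = {0, 1}  B2 = {1, 5}  B3 = {1, 4}  B4 = {2, 4}  B5 = {1, 3}
Tree: B1–B2, B2–B3, B3–B4, B1–B5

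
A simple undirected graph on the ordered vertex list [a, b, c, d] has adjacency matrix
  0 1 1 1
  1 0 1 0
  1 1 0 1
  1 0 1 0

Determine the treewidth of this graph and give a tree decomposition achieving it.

Treewidth 2.
One optimal decomposition is:
Bags: B1 = {a, c, d}  B2 = {a, b, c}
Tree: B1–B2

Every bag has size at most 3, so the width is 3 − 1 = 2 and tw(G) ≤ 2. On the other hand G contains the 3-clique {a, c, d}. A clique must lie in a single bag of any decomposition, so no decomposition can have width below 2. Combining the bounds, tw(G) = 2.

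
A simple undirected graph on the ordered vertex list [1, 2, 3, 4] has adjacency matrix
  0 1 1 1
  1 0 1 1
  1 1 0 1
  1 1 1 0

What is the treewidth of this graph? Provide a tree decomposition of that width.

A single bag containing all 4 vertices is trivially a valid decomposition of width 3. On the other hand G contains the 4-clique {1, 2, 3, 4}. A clique must lie in a single bag of any decomposition, so no decomposition can have width below 3. Therefore the treewidth is 3.

Treewidth 3.
One optimal decomposition is:
Bags: B1 = {1, 2, 3, 4}
Tree: (single bag)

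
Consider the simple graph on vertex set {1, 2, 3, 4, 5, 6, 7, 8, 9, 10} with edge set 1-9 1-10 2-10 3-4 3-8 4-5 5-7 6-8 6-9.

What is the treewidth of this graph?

A width-1 tree decomposition is:
Bags: B1 = {2, 10}  B2 = {1, 10}  B3 = {1, 9}  B4 = {6, 9}  B5 = {6, 8}  B6 = {3, 8}  B7 = {3, 4}  B8 = {4, 5}  B9 = {5, 7}
Tree: B1–B2, B2–B3, B3–B4, B4–B5, B5–B6, B6–B7, B7–B8, B8–B9
The largest bag has 2 vertices, giving width 1; this decomposition certifies tw(G) ≤ 1. G has an edge, so its treewidth is at least 1. The upper and lower bounds meet at 1, so that is the treewidth.

1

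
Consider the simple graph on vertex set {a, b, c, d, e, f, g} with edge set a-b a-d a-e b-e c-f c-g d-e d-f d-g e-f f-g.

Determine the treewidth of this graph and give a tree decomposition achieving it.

Treewidth 2.
One optimal decomposition is:
Bags: B1 = {d, e, f}  B2 = {d, f, g}  B3 = {a, d, e}  B4 = {c, f, g}  B5 = {a, b, e}
Tree: B1–B2, B1–B3, B2–B4, B3–B5

Each bag holds 3 vertices, so the decomposition has width 2, which upper-bounds the treewidth. For the lower bound, the 3 vertices {d, f, g} are pairwise adjacent, and any tree decomposition puts a clique entirely inside one bag — forcing width ≥ 2. Therefore the treewidth is 2.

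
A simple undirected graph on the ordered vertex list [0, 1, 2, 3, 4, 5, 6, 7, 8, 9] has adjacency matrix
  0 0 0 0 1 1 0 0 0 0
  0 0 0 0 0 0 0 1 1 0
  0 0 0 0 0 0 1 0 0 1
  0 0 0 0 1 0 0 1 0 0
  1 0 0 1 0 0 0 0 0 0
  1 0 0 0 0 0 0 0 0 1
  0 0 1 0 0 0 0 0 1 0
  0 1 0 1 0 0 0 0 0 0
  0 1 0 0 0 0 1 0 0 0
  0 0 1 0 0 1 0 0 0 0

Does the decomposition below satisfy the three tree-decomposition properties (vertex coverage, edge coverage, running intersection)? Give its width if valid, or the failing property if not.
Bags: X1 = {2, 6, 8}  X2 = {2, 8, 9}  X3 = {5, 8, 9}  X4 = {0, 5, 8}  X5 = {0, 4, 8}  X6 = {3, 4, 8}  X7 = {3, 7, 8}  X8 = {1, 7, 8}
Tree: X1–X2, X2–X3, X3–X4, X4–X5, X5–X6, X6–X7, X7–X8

Vertex coverage: the bags together contain {0, 1, 2, 3, 4, 5, 6, 7, 8, 9}, the full vertex set. Edge coverage: each edge of G has both endpoints in at least one bag. Running intersection: for every vertex, the bags containing it form a connected subtree. All three properties hold, so this is a valid tree decomposition of width max|bag| − 1 = 2, and hence tw(G) ≤ 2.

Yes; width 2.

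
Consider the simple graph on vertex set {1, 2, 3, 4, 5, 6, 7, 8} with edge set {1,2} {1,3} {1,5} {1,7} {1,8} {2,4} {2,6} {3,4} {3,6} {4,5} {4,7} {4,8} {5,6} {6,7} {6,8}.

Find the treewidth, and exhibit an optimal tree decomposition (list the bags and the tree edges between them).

The largest bag has 4 vertices, giving width 3; this decomposition certifies tw(G) ≤ 3. For the lower bound: the 4 vertex sets {6,7}, {1,8}, {4}, {3} are disjoint, each induces a connected subgraph, and every pair is joined by at least one edge of G. Contracting each set to a single vertex therefore yields K_{4} as a minor, and since treewidth is minor-monotone, tw(G) ≥ tw(K_{4}) = 3. Combining the bounds, tw(G) = 3.

Treewidth 3.
Bags: B1 = {1, 4, 6, 7}  B2 = {1, 4, 6, 8}  B3 = {1, 3, 4, 6}  B4 = {1, 2, 4, 6}  B5 = {1, 4, 5, 6}
Tree: B1–B2, B2–B3, B3–B4, B4–B5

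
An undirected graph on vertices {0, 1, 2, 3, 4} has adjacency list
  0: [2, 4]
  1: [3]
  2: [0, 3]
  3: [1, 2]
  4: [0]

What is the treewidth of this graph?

1

A width-1 tree decomposition is:
Bags: B1 = {0, 4}  B2 = {0, 2}  B3 = {2, 3}  B4 = {1, 3}
Tree: B1–B2, B2–B3, B3–B4
Each bag holds 2 vertices, so the decomposition has width 1, which upper-bounds the treewidth. Any graph with an edge has treewidth ≥ 1, and G has the edge 4–0. Combining the bounds, tw(G) = 1.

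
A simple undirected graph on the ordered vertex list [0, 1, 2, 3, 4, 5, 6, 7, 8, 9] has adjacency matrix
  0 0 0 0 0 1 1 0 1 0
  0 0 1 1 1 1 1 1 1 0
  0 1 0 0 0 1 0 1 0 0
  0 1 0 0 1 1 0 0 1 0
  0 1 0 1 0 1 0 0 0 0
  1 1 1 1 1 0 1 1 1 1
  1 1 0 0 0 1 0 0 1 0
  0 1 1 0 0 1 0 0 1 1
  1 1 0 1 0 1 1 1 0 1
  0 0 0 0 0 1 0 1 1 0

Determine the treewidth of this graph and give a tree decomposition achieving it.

Treewidth 3.
One such decomposition:
Bags: B1 = {1, 3, 5, 8}  B2 = {1, 5, 6, 8}  B3 = {0, 5, 6, 8}  B4 = {1, 5, 7, 8}  B5 = {5, 7, 8, 9}  B6 = {1, 3, 4, 5}  B7 = {1, 2, 5, 7}
Tree: B1–B2, B2–B3, B1–B4, B4–B5, B1–B6, B4–B7

Every bag has size at most 4, so the width is 4 − 1 = 3 and tw(G) ≤ 3. Conversely, {0, 5, 6, 8} is a clique of size 4, and the vertices of any clique must share a bag in every tree decomposition; so some bag has ≥ 4 vertices and tw(G) ≥ 3. Combining the bounds, tw(G) = 3.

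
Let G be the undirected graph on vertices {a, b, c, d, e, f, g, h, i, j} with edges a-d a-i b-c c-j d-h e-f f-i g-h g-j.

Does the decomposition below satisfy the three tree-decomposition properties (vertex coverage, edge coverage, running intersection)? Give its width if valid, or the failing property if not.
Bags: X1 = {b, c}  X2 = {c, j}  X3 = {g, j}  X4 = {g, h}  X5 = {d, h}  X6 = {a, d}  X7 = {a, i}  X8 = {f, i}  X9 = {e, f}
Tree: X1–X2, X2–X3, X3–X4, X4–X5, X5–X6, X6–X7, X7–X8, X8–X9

Checking the three conditions: (i) the bags cover all of {a, b, c, d, e, f, g, h, i, j}; (ii) for each edge, some bag contains both endpoints; (iii) the bags containing any fixed vertex form a subtree. All hold, so the decomposition is valid with width 2 − 1 = 1.

Yes; width 1.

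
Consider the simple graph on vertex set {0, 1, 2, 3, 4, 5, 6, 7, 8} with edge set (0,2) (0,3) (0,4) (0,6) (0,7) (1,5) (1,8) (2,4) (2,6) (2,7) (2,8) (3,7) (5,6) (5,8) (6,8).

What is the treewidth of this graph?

2

A width-2 tree decomposition is:
Bags: B1 = {0, 2, 6}  B2 = {2, 6, 8}  B3 = {0, 2, 7}  B4 = {0, 2, 4}  B5 = {5, 6, 8}  B6 = {1, 5, 8}  B7 = {0, 3, 7}
Tree: B1–B2, B1–B3, B1–B4, B2–B5, B5–B6, B3–B7
Every bag has size at most 3, so the width is 3 − 1 = 2 and tw(G) ≤ 2. Conversely, {0, 2, 4} is a clique of size 3, and the vertices of any clique must share a bag in every tree decomposition; so some bag has ≥ 3 vertices and tw(G) ≥ 2. Combining the bounds, tw(G) = 2.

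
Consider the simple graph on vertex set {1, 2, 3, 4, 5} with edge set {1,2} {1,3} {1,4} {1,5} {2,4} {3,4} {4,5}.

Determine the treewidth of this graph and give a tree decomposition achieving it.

The largest bag has 3 vertices, giving width 2; this decomposition certifies tw(G) ≤ 2. On the other hand G contains the 3-clique {1, 2, 4}. A clique must lie in a single bag of any decomposition, so no decomposition can have width below 2. Therefore the treewidth is 2.

Treewidth 2.
One such decomposition:
Bags: B1 = {1, 2, 4}  B2 = {1, 3, 4}  B3 = {1, 4, 5}
Tree: B1–B2, B1–B3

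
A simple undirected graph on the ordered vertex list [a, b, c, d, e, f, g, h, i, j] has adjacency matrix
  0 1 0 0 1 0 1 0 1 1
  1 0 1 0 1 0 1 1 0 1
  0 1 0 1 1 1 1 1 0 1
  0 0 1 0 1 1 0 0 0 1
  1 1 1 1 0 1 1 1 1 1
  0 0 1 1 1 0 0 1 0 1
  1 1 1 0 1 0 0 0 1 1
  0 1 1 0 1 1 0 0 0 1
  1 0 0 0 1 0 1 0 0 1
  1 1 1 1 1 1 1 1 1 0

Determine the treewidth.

4

A width-4 tree decomposition is:
Bags: B1 = {a, b, e, g, j}  B2 = {b, c, e, g, j}  B3 = {b, c, e, h, j}  B4 = {c, e, f, h, j}  B5 = {a, e, g, i, j}  B6 = {c, d, e, f, j}
Tree: B1–B2, B2–B3, B3–B4, B1–B5, B4–B6
The largest bag has 5 vertices, giving width 4; this decomposition certifies tw(G) ≤ 4. Conversely, {b, c, e, g, j} is a clique of size 5, and the vertices of any clique must share a bag in every tree decomposition; so some bag has ≥ 5 vertices and tw(G) ≥ 4. Hence tw(G) = 4 exactly.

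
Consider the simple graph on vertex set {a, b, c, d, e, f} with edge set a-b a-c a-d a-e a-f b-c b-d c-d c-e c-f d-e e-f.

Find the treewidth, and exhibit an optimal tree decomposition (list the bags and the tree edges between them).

Each bag holds 4 vertices, so the decomposition has width 3, which upper-bounds the treewidth. Conversely, {a, c, d, e} is a clique of size 4, and the vertices of any clique must share a bag in every tree decomposition; so some bag has ≥ 4 vertices and tw(G) ≥ 3. Therefore the treewidth is 3.

Treewidth 3.
One such decomposition:
Bags: B1 = {a, c, d, e}  B2 = {a, c, e, f}  B3 = {a, b, c, d}
Tree: B1–B2, B1–B3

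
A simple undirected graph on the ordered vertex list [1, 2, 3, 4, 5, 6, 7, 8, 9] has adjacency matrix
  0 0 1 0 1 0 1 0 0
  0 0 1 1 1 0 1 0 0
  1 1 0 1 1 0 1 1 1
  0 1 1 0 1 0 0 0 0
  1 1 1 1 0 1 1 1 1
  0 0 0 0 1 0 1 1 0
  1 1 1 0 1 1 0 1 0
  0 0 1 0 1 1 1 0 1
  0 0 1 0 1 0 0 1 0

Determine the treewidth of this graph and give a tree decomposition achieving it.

The largest bag has 4 vertices, giving width 3; this decomposition certifies tw(G) ≤ 3. On the other hand G contains the 4-clique {3, 5, 8, 9}. A clique must lie in a single bag of any decomposition, so no decomposition can have width below 3. The upper and lower bounds meet at 3, so that is the treewidth.

Treewidth 3.
Bags: B1 = {3, 5, 7, 8}  B2 = {2, 3, 5, 7}  B3 = {5, 6, 7, 8}  B4 = {3, 5, 8, 9}  B5 = {2, 3, 4, 5}  B6 = {1, 3, 5, 7}
Tree: B1–B2, B1–B3, B1–B4, B2–B5, B2–B6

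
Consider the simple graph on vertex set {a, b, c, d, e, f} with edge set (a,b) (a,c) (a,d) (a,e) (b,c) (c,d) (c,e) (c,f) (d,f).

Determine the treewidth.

A width-2 tree decomposition is:
Bags: B1 = {a, c, d}  B2 = {a, b, c}  B3 = {c, d, f}  B4 = {a, c, e}
Tree: B1–B2, B1–B3, B2–B4
Every bag has size at most 3, so the width is 3 − 1 = 2 and tw(G) ≤ 2. For the lower bound, the 3 vertices {a, c, d} are pairwise adjacent, and any tree decomposition puts a clique entirely inside one bag — forcing width ≥ 2. Hence tw(G) = 2 exactly.

2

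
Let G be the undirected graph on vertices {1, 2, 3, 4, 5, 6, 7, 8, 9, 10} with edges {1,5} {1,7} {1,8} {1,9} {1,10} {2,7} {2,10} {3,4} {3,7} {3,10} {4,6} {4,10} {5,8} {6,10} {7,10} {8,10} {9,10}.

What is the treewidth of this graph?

A width-2 tree decomposition is:
Bags: B1 = {1, 8, 10}  B2 = {1, 5, 8}  B3 = {1, 7, 10}  B4 = {2, 7, 10}  B5 = {3, 7, 10}  B6 = {3, 4, 10}  B7 = {4, 6, 10}  B8 = {1, 9, 10}
Tree: B1–B2, B1–B3, B3–B4, B3–B5, B5–B6, B6–B7, B3–B8
Each bag holds 3 vertices, so the decomposition has width 2, which upper-bounds the treewidth. On the other hand G contains the 3-clique {1, 8, 10}. A clique must lie in a single bag of any decomposition, so no decomposition can have width below 2. Therefore the treewidth is 2.

2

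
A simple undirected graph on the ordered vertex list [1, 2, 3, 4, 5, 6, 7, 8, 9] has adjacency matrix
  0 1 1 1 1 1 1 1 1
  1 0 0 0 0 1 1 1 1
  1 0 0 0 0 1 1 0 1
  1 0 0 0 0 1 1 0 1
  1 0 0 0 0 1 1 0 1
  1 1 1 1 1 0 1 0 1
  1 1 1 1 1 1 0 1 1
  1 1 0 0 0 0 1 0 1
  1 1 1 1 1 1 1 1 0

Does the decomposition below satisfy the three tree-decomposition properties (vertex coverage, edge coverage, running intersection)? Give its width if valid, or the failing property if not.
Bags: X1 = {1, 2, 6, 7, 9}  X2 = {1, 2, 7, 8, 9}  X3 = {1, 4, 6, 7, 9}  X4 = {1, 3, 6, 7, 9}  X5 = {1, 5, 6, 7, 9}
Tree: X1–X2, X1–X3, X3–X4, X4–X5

Yes; width 4.

Checking the three conditions: (i) the bags cover all of {1, 2, 3, 4, 5, 6, 7, 8, 9}; (ii) for each edge, some bag contains both endpoints; (iii) the bags containing any fixed vertex form a subtree. All hold, so the decomposition is valid with width 5 − 1 = 4.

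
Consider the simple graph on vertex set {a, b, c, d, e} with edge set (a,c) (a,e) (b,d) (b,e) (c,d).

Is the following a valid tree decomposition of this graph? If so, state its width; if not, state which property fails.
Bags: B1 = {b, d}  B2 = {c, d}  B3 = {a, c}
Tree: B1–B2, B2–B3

No — vertex e appears in no bag.

A tree decomposition must satisfy three properties: every vertex lies in some bag; for every edge, both endpoints lie together in some bag; and for every vertex, the bags containing it form a connected subtree. Here vertex e appears in no bag, so the decomposition is invalid.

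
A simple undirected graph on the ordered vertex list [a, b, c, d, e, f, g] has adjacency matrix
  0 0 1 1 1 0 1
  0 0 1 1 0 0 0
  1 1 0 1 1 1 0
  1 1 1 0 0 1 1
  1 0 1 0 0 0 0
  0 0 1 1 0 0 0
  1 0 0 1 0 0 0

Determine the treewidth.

2

A width-2 tree decomposition is:
Bags: B1 = {a, c, d}  B2 = {a, c, e}  B3 = {c, d, f}  B4 = {a, d, g}  B5 = {b, c, d}
Tree: B1–B2, B1–B3, B1–B4, B1–B5
The largest bag has 3 vertices, giving width 2; this decomposition certifies tw(G) ≤ 2. For the lower bound, the 3 vertices {a, d, g} are pairwise adjacent, and any tree decomposition puts a clique entirely inside one bag — forcing width ≥ 2. The upper and lower bounds meet at 2, so that is the treewidth.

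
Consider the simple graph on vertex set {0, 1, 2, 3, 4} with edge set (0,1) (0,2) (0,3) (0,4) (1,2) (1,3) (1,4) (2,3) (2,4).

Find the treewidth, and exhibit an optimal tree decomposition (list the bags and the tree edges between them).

Every bag has size at most 4, so the width is 4 − 1 = 3 and tw(G) ≤ 3. On the other hand G contains the 4-clique {0, 1, 2, 3}. A clique must lie in a single bag of any decomposition, so no decomposition can have width below 3. Combining the bounds, tw(G) = 3.

Treewidth 3.
Bags: B1 = {0, 1, 2, 4}  B2 = {0, 1, 2, 3}
Tree: B1–B2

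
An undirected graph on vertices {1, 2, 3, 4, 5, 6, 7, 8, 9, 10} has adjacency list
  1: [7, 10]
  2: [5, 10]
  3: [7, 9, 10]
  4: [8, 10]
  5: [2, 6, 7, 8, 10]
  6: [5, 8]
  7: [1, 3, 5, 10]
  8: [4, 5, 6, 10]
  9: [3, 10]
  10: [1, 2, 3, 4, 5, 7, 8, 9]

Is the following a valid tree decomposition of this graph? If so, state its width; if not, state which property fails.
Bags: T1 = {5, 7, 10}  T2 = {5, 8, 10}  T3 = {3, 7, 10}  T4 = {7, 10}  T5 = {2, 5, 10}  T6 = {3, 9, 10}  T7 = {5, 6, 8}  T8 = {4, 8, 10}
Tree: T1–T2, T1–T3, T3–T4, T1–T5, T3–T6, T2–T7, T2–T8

No — vertex 1 appears in no bag.

A tree decomposition must satisfy three properties: every vertex lies in some bag; for every edge, both endpoints lie together in some bag; and for every vertex, the bags containing it form a connected subtree. Here vertex 1 appears in no bag, so the decomposition is invalid.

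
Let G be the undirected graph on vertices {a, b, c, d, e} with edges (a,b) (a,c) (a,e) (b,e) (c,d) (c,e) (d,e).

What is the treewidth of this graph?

2

A width-2 tree decomposition is:
Bags: B1 = {a, c, e}  B2 = {a, b, e}  B3 = {c, d, e}
Tree: B1–B2, B1–B3
The largest bag has 3 vertices, giving width 2; this decomposition certifies tw(G) ≤ 2. For the lower bound, the 3 vertices {c, d, e} are pairwise adjacent, and any tree decomposition puts a clique entirely inside one bag — forcing width ≥ 2. Combining the bounds, tw(G) = 2.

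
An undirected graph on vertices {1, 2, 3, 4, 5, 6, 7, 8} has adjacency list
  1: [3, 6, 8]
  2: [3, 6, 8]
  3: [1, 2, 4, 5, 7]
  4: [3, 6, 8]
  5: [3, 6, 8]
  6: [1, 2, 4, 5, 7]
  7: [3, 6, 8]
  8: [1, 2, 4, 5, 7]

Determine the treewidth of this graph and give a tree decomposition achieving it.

Treewidth 3.
Bags: B1 = {1, 3, 6, 8}  B2 = {3, 6, 7, 8}  B3 = {2, 3, 6, 8}  B4 = {3, 4, 6, 8}  B5 = {3, 5, 6, 8}
Tree: B1–B2, B2–B3, B3–B4, B4–B5

Each bag holds 4 vertices, so the decomposition has width 3, which upper-bounds the treewidth. For the lower bound: the 4 vertex sets {1,8}, {3,7}, {6}, {2} are disjoint, each induces a connected subgraph, and every pair is joined by at least one edge of G. Contracting each set to a single vertex therefore yields K_{4} as a minor, and since treewidth is minor-monotone, tw(G) ≥ tw(K_{4}) = 3. Hence tw(G) = 3 exactly.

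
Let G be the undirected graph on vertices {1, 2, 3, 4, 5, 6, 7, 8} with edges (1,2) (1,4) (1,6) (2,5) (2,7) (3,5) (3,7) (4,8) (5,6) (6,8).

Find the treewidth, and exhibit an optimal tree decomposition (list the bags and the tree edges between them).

Treewidth 2.
Bags: B1 = {1, 4, 8}  B2 = {1, 6, 8}  B3 = {1, 2, 6}  B4 = {2, 5, 6}  B5 = {2, 5, 7}  B6 = {3, 5, 7}
Tree: B1–B2, B2–B3, B3–B4, B4–B5, B5–B6

Each bag holds 3 vertices, so the decomposition has width 2, which upper-bounds the treewidth. For the lower bound, G contains the cycle 4–8–6–1–4, so G is not a forest; only forests have treewidth ≤ 1, hence tw(G) ≥ 2. Therefore the treewidth is 2.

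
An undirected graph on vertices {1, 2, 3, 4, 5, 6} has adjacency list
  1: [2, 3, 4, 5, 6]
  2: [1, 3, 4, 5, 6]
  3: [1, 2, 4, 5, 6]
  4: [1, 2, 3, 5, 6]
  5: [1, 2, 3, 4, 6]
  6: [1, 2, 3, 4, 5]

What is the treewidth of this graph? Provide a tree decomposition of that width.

A single bag containing all 6 vertices is trivially a valid decomposition of width 5. For the lower bound, the 6 vertices {1, 2, 3, 4, 5, 6} are pairwise adjacent, and any tree decomposition puts a clique entirely inside one bag — forcing width ≥ 5. Combining the bounds, tw(G) = 5.

Treewidth 5.
Bags: B1 = {1, 2, 3, 4, 5, 6}
Tree: (single bag)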